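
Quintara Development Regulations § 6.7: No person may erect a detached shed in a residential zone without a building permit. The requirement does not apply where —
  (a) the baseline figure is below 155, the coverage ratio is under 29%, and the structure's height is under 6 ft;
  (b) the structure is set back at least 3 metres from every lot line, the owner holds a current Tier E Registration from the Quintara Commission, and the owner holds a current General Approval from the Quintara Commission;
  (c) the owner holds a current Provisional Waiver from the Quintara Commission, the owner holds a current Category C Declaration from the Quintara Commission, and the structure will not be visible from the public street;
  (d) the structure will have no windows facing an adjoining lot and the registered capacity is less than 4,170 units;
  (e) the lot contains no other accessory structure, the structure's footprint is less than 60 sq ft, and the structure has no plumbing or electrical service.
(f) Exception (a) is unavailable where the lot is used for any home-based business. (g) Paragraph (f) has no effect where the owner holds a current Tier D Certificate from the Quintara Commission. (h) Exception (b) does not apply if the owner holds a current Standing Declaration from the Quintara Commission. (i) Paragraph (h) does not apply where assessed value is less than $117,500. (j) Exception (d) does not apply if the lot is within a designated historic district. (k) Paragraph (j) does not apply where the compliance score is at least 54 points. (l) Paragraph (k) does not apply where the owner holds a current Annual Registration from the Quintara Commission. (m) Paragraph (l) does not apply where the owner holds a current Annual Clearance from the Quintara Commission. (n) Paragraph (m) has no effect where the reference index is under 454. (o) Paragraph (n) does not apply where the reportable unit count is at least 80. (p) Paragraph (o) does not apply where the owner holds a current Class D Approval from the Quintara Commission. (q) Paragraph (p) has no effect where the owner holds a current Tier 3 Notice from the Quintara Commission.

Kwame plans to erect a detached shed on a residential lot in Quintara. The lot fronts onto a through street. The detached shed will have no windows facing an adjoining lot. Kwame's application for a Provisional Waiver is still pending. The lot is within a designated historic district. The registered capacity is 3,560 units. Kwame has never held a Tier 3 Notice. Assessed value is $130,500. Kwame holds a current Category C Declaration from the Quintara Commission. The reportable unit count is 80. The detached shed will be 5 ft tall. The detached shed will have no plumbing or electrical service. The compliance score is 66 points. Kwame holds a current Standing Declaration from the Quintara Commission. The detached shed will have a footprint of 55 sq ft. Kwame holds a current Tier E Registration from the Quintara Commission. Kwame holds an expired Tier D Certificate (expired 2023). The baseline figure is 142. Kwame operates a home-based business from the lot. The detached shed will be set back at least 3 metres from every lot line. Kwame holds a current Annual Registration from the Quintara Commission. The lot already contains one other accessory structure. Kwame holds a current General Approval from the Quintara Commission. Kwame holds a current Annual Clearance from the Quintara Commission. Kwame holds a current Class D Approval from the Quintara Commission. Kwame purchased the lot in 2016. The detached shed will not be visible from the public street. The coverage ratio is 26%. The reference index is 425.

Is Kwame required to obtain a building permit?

Yes — Kwame must obtain a building permit.

Exception (a)'s conditions are all satisfied: the baseline figure is 142, below the 155 limit; the coverage ratio is 26%, under the 29% limit; the structure's height is 5 ft, under the 6 ft limit. But: (f) operates against (a): a home-based business operates on the lot. (g) is not engaged (no current Tier D Certificate is held), so (f) stands. So (a) is unavailable.
Exception (b) is satisfied on its face — the setback is at least 3 m on every side; a current Tier E Registration is held; a current General Approval is held. Turning to paragraphs (h)–(i): (h) operates against (b): a current Standing Declaration is held. (i) is inapplicable (assessed value is $130,500, not less than $117,500), so (h) stands. So (b) is unavailable.
Exception (c) requires that the owner holds a current Provisional Waiver from the Quintara Commission; but there is no Provisional Waiver in force, so (c) is unavailable.
Exception (d) is satisfied on its face — no windows face an adjoining lot; the registered capacity is 3,560 units, less than the 4,170 units limit. But applying paragraphs (j)–(q): (j) operates against (d): the lot is in a historic district. (k) would limit (j) — the compliance score is 66 points, meeting the 54 points threshold — but (l) sets (k) aside: (l) operates against (k): a current Annual Registration is held. (m) would limit (l) — a current Annual Clearance is held — but (n) sets (m) aside: (n) is engaged — the reference index is 425, under the 454 limit. (o) would limit (n) — the reportable unit count is 80, meeting the 80 threshold — but (p) sets (o) aside: (p) is triggered — a current Class D Approval is held. (q) is not engaged (there is no Tier 3 Notice in force), so (p) stands. Exception (d) does not apply.
Exception (e) fails — the lot already has another accessory structure.
None of the exceptions is available; § 6.7 applies in full.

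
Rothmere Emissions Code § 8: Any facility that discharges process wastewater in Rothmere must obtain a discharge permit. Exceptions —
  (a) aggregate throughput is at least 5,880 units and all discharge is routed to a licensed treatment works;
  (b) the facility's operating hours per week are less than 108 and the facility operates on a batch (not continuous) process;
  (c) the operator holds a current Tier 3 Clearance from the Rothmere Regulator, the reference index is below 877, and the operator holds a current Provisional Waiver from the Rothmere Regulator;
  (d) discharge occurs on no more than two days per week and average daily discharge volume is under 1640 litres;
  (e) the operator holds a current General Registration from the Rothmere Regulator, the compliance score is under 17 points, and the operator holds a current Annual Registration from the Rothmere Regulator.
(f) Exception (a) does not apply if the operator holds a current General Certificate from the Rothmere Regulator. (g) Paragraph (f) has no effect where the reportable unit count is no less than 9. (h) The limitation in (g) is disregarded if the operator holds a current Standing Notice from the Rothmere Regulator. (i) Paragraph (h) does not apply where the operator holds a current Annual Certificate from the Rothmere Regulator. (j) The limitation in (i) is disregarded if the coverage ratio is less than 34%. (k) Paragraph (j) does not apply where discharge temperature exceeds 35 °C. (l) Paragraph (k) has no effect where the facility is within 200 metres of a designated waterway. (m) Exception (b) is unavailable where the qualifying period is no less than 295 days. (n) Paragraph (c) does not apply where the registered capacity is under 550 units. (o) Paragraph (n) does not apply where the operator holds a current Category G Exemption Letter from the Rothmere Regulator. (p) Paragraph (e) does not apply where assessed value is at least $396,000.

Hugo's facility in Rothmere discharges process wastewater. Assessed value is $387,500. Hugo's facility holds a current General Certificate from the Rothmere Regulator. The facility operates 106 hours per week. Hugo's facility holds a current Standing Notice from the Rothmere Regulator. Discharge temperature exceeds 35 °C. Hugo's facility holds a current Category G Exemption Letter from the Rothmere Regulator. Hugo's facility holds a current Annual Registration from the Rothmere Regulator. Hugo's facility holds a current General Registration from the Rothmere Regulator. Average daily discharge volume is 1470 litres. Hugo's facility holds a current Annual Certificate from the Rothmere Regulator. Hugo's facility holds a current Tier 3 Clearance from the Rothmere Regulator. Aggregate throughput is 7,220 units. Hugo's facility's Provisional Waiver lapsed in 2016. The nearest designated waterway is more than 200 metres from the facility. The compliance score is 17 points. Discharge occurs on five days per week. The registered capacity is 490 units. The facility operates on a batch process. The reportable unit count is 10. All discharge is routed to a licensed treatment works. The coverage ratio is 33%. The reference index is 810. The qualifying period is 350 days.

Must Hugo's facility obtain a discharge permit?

No — exception (a) applies; Hugo's facility is not required to obtain a discharge permit.

All of (a)'s requirements are met (aggregate throughput is 7,220 units, meeting the 5,880 units threshold; discharge is routed to a licensed treatment works). As to paragraphs (f)–(l): (f) applies (a current General Certificate is held), but is set aside by (g): (g) operates against (f): the reportable unit count is 10, meeting the 9 threshold. (h) is triggered (a current Standing Notice is held), but yields to (i): (i) is triggered — a current Annual Certificate is held. (j) is engaged (the coverage ratio is 33%, less than the 34% limit), but is overridden by (k): (k) operates against (j): discharge temperature exceeds 35 °C. (l), which would lift (k), does not operate here — the facility is more than 200 m from any designated waterway. (a) remains available.
Exception (b)'s conditions are all satisfied: the facility's operating hours per week are 106, less than the 108 limit; the facility operates on a batch process. But applying paragraph (m): (m) operates against (b): the qualifying period is 350 days, meeting the 295 days threshold. So (b) is unavailable.
Exception (c) fails — the Provisional Waiver is not current.
Exception (d) requires that discharge occurs on no more than two days per week; but discharge occurs on five days per week, so (d) is unavailable.
Exception (e) fails — the compliance score is 17 points, not under 17 points.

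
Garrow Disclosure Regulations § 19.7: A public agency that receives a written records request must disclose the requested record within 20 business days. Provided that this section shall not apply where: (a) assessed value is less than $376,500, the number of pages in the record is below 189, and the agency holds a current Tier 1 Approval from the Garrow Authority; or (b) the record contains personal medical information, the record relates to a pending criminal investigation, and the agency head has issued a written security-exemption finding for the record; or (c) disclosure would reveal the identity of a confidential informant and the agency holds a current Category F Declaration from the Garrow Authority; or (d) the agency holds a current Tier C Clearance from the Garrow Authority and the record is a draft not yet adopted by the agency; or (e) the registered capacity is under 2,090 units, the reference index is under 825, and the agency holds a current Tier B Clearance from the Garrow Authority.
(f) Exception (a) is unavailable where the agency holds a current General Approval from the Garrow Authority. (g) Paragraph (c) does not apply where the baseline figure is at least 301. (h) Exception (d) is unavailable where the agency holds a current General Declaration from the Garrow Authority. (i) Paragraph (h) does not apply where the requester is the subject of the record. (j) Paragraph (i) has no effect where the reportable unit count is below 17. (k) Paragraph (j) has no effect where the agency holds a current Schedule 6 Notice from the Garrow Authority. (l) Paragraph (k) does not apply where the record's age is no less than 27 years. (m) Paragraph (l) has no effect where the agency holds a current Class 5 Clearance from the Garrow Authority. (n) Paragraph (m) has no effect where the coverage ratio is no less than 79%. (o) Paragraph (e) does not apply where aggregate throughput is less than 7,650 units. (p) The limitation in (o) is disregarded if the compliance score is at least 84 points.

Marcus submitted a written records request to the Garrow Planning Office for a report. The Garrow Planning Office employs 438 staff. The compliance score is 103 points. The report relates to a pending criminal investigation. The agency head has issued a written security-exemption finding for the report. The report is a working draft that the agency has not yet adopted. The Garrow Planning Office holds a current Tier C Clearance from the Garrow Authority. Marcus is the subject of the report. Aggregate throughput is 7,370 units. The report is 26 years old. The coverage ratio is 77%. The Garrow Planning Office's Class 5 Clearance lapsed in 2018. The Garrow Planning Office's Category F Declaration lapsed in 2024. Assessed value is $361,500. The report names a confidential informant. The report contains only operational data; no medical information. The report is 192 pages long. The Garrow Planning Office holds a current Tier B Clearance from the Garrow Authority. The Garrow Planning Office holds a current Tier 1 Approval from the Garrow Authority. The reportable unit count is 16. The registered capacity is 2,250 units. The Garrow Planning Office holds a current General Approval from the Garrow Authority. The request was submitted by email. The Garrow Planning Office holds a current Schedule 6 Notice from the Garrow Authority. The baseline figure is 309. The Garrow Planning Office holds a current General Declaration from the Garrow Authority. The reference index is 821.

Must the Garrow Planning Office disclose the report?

Exception (a) does not apply: the number of pages in the record is 192, not below 189.
Exception (b) requires that the record contains personal medical information; but the report contains only operational data, so (b) is unavailable.
Exception (c) fails — there is no Category F Declaration in force.
Exception (d)'s conditions are all satisfied: a current Tier C Clearance is held; the report is an unadopted draft. As to paragraphs (h)–(n): (h) is engaged (a current General Declaration is held), but is overridden by (i): (i) is engaged — Marcus is the subject of the report. (j) would limit (i) — the reportable unit count is 16, below the 17 limit — but (k) sets (j) aside: (k) applies — a current Schedule 6 Notice is held. (l) is not triggered (the record's age is 26 years, short of 27 years), so (k) stands. So (d) applies.
Exception (e) fails — the registered capacity is 2,250 units, not under 2,090 units.

No — exception (d) applies; the Garrow Planning Office is not required to disclose the report.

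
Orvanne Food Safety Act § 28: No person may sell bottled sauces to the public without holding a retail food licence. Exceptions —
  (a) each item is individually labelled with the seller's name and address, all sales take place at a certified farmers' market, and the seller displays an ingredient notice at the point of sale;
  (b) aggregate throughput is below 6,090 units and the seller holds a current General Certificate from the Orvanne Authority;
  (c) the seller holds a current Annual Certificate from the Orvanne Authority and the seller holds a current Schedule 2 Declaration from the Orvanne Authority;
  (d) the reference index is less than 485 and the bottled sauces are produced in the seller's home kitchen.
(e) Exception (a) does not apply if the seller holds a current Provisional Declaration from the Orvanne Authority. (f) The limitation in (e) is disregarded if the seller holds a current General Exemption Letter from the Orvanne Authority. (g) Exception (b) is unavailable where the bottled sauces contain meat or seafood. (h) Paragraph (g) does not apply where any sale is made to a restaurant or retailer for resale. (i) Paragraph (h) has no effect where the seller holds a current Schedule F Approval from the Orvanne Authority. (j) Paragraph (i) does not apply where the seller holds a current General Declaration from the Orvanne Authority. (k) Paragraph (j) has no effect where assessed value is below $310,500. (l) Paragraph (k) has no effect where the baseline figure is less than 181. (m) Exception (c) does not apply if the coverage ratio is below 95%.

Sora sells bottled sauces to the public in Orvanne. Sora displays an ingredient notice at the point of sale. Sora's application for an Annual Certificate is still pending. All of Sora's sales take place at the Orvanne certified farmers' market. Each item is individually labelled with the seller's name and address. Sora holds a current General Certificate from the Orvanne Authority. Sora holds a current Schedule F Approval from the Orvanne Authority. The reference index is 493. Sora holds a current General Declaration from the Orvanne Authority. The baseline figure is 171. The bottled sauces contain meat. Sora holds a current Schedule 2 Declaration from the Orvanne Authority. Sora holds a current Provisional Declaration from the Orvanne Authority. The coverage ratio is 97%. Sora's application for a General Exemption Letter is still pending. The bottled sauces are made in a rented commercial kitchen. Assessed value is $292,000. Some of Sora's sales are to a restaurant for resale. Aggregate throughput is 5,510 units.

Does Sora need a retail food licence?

No — exception (b) applies; Sora is not required to hold a retail food licence.

Exception (a)'s conditions are all satisfied: items are individually labelled; all sales are at a certified farmers' market; an ingredient notice is displayed. However, paragraphs (e)–(f) must be considered: (e) operates against (a): a current Provisional Declaration is held. (f) is inapplicable (the General Exemption Letter is not current), so (e) stands. So (a) is unavailable.
Exception (b) is satisfied on its face — aggregate throughput is 5,510 units, below the 6,090 units limit; a current General Certificate is held. Under paragraphs (g)–(l): (g) would limit (b) — the bottled sauces contain meat — but (h) sets (g) aside: (h) operates — some sales are to a restaurant for resale. (i) would limit (h) — a current Schedule F Approval is held — but (j) sets (i) aside: (j) operates against (i): a current General Declaration is held. (k) is triggered (assessed value is $292,000, below the $310,500 limit), but is overridden by (l): (l) operates against (k): the baseline figure is 171, less than the 181 limit. (b) remains available.
Exception (c) requires that the seller holds a current Annual Certificate from the Orvanne Authority; but no current Annual Certificate is held, so (c) is unavailable.
Exception (d) requires that the reference index is less than 485; but the reference index is 493, not less than 485, so (d) is unavailable.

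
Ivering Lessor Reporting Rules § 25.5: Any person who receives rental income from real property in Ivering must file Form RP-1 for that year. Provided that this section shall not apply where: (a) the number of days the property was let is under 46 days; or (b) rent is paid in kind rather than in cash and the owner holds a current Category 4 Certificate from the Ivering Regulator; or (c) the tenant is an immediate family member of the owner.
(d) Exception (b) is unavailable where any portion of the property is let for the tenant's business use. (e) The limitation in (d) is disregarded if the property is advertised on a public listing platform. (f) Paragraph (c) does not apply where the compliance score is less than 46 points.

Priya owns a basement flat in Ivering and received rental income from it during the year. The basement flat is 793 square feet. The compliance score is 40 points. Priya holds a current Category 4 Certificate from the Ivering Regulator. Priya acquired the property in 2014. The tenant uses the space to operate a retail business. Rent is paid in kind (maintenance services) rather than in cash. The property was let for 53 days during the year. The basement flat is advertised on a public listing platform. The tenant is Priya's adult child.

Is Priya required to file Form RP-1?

Exception (a) fails — the number of days the property was let is 53 days, not under 46 days.
Exception (b) is satisfied on its face — rent is paid in kind; a current Category 4 Certificate is held. Applying paragraphs (d)–(e): (d) would limit (b) — the space is let for business use — but (e) sets (d) aside: (e) operates — the property is publicly advertised. (b) remains available.
Exception (c)'s conditions are all satisfied: the tenant is an immediate family member. However, paragraph (f) must be considered: (f) is engaged — the compliance score is 40 points, less than the 46 points limit. Exception (c) does not apply.

No — exception (b) applies; Priya is not required to file Form RP-1.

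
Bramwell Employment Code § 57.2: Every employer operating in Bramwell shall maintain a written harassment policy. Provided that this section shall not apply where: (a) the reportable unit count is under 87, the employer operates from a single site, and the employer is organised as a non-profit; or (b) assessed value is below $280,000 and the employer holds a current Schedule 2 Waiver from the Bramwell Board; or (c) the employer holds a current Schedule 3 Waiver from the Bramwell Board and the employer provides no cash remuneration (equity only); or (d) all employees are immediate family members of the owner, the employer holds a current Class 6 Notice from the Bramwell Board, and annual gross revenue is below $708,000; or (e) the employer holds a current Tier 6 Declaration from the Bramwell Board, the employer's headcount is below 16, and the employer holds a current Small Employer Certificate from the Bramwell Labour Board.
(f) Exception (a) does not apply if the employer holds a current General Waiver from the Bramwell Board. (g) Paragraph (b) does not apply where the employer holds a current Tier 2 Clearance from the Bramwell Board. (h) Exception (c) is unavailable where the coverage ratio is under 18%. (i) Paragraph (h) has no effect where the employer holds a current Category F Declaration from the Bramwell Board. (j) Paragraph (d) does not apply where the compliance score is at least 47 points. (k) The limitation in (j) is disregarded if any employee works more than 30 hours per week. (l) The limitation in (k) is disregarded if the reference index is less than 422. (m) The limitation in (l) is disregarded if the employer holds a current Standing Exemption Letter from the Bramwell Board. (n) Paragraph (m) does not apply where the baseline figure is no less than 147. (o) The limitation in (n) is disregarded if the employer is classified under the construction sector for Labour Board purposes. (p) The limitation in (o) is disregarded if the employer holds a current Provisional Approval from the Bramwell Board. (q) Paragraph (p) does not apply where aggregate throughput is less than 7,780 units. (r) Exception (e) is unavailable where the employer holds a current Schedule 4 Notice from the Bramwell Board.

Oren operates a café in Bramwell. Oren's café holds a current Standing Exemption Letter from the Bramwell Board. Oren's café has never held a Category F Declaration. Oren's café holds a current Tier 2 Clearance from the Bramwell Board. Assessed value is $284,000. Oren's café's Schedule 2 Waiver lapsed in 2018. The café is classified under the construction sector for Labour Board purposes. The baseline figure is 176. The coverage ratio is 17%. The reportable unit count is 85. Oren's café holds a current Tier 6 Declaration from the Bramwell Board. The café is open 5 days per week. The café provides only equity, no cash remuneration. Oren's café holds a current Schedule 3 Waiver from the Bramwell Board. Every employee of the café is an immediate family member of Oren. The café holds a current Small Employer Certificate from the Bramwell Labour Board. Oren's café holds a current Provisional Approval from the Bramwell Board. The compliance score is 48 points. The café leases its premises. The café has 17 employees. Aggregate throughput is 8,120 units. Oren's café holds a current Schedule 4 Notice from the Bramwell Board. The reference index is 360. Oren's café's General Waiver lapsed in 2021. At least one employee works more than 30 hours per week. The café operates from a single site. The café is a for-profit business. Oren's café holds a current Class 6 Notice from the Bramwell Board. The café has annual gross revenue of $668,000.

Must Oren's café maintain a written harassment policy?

Yes — Oren's café must maintain a written harassment policy.

Exception (a) requires that the employer is organised as a non-profit; but the employer is for-profit, so (a) is unavailable.
Exception (b) fails — assessed value is $284,000, not below $280,000.
Exception (c) is satisfied on its face — a current Schedule 3 Waiver is held; remuneration is equity-only. However, paragraphs (h)–(i) must be considered: (h) is triggered — the coverage ratio is 17%, under the 18% limit. (i) is not engaged (the Category F Declaration is not current), so (h) stands. Exception (c) does not apply.
Exception (d) is satisfied on its face — every employee is an immediate family member; a current Class 6 Notice is held; annual gross revenue is $668,000, below the $708,000 limit. But applying paragraphs (j)–(q): (j) operates against (d): the compliance score is 48 points, meeting the 47 points threshold. (k) would limit (j) — at least one employee exceeds 30 hours/week — but (l) sets (k) aside: (l) operates against (k): the reference index is 360, less than the 422 limit. (m) applies (a current Standing Exemption Letter is held), but is overridden by (n): (n) operates against (m): the baseline figure is 176, meeting the 147 threshold. (o) operates (the café is classified under the construction sector), but is overridden by (p): (p) is engaged — a current Provisional Approval is held. (q), which would lift (p), is not engaged — aggregate throughput is 8,120 units, not less than 7,780 units. So (d) is unavailable.
Exception (e) requires that the employer's headcount is below 16; but the employer's headcount is 17, not below 16, so (e) is unavailable.
No exception applies. The general rule governs.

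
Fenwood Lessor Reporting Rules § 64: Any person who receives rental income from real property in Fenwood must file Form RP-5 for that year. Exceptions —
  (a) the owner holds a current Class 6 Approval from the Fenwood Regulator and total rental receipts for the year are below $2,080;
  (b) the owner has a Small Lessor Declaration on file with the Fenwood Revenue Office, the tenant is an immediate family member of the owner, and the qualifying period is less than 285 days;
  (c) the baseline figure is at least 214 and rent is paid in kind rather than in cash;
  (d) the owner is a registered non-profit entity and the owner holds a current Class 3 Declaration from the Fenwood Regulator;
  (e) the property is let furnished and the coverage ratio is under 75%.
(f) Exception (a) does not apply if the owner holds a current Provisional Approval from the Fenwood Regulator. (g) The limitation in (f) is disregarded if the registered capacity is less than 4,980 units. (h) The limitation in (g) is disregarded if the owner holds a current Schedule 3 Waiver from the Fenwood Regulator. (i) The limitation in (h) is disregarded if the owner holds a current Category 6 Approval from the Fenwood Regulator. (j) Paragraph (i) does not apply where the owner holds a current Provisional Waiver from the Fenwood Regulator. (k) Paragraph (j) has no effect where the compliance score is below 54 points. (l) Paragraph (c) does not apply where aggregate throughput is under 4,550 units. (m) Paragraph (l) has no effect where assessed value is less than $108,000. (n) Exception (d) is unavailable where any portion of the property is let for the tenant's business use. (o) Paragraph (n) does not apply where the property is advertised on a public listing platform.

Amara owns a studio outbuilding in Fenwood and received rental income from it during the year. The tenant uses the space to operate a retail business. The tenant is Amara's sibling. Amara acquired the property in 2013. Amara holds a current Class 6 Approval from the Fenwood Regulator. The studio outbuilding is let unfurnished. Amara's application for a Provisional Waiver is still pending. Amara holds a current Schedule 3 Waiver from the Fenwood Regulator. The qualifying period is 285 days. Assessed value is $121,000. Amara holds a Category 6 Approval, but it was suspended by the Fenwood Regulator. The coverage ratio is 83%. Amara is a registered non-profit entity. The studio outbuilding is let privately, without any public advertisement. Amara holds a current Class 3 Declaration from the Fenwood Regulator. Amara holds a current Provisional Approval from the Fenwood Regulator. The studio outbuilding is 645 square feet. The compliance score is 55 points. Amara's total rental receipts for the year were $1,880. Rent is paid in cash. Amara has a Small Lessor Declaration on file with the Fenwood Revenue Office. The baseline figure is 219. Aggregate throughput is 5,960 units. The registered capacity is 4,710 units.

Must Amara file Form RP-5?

Exception (a) is satisfied on its face — a current Class 6 Approval is held; total rental receipts for the year are $1,880, below the $2,080 limit. Turning to paragraphs (f)–(k): (f) operates against (a): a current Provisional Approval is held. (g) is engaged (the registered capacity is 4,710 units, less than the 4,980 units limit), but is set aside by (h): (h) operates against (g): a current Schedule 3 Waiver is held. (i), which would lift (h), is not triggered — there is no Category 6 Approval in force. (a) is therefore removed.
Exception (b) does not apply: the qualifying period is 285 days, not less than 285 days.
Exception (c) does not apply: rent is paid in cash.
All of (d)'s requirements are met (Amara is a registered non-profit; a current Class 3 Declaration is held). However, paragraphs (n)–(o) must be considered: (n) operates — the space is let for business use. (o), which would lift (n), is inapplicable — the property is let privately without advertisement. Exception (d) does not apply.
Exception (e) does not apply: the property is let unfurnished.
No exception displaces § 64.

Yes — Amara must file Form RP-5.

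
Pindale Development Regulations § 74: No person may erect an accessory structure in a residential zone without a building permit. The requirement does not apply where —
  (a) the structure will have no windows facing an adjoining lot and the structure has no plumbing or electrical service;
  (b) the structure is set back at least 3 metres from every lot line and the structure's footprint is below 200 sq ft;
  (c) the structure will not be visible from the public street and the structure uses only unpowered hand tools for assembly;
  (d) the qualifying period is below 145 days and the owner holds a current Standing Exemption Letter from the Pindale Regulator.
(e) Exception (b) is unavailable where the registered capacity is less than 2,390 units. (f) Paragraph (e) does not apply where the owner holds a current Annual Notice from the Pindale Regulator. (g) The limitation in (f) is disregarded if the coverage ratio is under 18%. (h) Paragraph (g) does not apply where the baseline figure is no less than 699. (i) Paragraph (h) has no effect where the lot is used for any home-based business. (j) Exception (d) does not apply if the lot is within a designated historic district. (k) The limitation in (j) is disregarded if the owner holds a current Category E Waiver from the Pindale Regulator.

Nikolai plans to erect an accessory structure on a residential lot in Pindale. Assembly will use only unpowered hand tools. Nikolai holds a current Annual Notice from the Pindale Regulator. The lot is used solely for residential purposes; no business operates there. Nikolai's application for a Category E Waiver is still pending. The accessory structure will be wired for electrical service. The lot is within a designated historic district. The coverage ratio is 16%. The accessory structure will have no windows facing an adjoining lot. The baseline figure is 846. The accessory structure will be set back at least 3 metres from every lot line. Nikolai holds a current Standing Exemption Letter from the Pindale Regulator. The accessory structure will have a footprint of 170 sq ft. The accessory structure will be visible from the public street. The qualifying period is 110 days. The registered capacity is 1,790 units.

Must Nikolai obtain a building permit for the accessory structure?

Exception (a) fails — electrical service is planned.
Exception (b): the setback is at least 3 m on every side; the structure's footprint is 170 sq ft, below the 200 sq ft limit — every condition holds. As to paragraphs (e)–(i): (e) is triggered (the registered capacity is 1,790 units, less than the 2,390 units limit), but is itself disapplied by (f): (f) operates against (e): a current Annual Notice is held. (g) would limit (f) — the coverage ratio is 16%, under the 18% limit — but (h) sets (g) aside: (h) is triggered — the baseline figure is 846, meeting the 699 threshold. (i) does not operate here (the lot is solely residential), so (h) stands. So (b) applies.
Exception (c) does not apply: the structure will be visible from the street.
Exception (d)'s conditions are all satisfied: the qualifying period is 110 days, below the 145 days limit; a current Standing Exemption Letter is held. Turning to paragraphs (j)–(k): (j) operates against (d): the lot is in a historic district. (k), which would lift (j), is not engaged — no current Category E Waiver is held. So (d) is unavailable.

No — exception (b) applies; Nikolai does not need a building permit.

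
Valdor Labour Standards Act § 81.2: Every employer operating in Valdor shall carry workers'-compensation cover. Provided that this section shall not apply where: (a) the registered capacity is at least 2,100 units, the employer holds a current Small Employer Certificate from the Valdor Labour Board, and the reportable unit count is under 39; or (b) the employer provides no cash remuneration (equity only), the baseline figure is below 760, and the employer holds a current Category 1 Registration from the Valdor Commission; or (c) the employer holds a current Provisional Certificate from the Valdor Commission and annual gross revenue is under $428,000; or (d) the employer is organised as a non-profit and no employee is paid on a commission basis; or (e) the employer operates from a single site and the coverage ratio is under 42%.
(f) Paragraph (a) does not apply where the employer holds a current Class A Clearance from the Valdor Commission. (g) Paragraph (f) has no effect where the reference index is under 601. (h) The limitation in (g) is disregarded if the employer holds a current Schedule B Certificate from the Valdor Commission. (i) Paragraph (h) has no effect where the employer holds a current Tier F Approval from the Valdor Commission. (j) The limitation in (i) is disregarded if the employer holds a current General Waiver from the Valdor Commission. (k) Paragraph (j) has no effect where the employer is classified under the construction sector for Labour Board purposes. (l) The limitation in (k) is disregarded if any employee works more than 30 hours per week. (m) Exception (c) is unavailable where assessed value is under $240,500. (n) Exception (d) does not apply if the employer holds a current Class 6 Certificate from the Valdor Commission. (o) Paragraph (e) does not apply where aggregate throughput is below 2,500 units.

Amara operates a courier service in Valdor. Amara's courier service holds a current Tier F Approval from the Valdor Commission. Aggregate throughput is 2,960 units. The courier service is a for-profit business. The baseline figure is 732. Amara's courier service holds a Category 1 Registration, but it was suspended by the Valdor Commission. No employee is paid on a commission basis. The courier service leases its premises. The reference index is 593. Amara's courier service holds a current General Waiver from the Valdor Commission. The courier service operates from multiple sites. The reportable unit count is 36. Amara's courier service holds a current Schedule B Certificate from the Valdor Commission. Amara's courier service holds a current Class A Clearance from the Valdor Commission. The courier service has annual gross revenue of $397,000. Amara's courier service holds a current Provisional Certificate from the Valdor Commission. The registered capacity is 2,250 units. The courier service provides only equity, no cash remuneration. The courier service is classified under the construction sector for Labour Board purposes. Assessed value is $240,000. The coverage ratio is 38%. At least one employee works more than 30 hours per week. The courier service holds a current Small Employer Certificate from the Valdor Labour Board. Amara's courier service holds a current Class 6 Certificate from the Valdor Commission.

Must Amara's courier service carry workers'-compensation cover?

All of (a)'s requirements are met (the registered capacity is 2,250 units, meeting the 2,100 units threshold; a current Small Employer Certificate is held; the reportable unit count is 36, under the 39 limit). Turning to paragraphs (f)–(l): (f) applies — a current Class A Clearance is held. (g) would limit (f) — the reference index is 593, under the 601 limit — but (h) sets (g) aside: (h) operates against (g): a current Schedule B Certificate is held. (i) is engaged (a current Tier F Approval is held), but is displaced by (j): (j) is engaged — a current General Waiver is held. (k) would limit (j) — the courier service is classified under the construction sector — but (l) sets (k) aside: (l) operates against (k): at least one employee exceeds 30 hours/week. (a) is therefore removed.
Exception (b) does not apply: the Category 1 Registration is not current.
Exception (c): a current Provisional Certificate is held; annual gross revenue is $397,000, under the $428,000 limit — every condition holds. But: (m) operates — assessed value is $240,000, under the $240,500 limit. So (c) is unavailable.
Exception (d) fails — the employer is for-profit.
Exception (e) does not apply: the employer operates from multiple sites.
No exception applies. The general rule governs.

Yes — Amara's courier service must carry workers'-compensation cover.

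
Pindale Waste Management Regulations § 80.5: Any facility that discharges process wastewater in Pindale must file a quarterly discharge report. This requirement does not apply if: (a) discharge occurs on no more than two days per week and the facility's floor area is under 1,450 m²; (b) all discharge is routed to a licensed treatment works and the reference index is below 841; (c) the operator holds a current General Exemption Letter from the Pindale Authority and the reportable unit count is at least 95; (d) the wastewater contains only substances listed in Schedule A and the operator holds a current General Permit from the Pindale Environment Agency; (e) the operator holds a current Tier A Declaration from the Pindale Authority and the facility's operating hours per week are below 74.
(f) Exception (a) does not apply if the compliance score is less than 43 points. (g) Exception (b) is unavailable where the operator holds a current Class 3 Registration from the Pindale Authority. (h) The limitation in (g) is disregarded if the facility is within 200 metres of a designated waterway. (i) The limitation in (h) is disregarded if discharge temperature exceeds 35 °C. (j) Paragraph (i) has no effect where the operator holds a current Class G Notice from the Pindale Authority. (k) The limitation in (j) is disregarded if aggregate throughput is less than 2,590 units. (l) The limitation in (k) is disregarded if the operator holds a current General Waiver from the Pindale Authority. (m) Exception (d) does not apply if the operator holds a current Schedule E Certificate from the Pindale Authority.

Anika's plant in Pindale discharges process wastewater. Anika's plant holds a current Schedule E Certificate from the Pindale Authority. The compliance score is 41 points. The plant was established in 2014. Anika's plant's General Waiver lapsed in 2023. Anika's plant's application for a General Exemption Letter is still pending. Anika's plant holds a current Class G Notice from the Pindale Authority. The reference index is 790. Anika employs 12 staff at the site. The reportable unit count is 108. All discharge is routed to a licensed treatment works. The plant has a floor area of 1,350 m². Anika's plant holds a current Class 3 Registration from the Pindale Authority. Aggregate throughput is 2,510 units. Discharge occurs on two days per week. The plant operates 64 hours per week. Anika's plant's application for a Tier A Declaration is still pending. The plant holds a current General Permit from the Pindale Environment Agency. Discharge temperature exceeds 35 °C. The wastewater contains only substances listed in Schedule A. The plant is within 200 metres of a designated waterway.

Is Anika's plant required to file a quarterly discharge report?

Yes — Anika's plant must file a quarterly discharge report.

Exception (a) is satisfied on its face — discharge occurs on no more than two days per week; the facility's floor area is 1,350 m², under the 1,450 m² limit. However, paragraph (f) must be considered: (f) operates — the compliance score is 41 points, less than the 43 points limit. So (a) is unavailable.
Exception (b): discharge is routed to a licensed treatment works; the reference index is 790, below the 841 limit — every condition holds. Turning to paragraphs (g)–(l): (g) operates against (b): a current Class 3 Registration is held. (h) applies (the plant is within 200 m of a designated waterway), but is displaced by (i): (i) operates — discharge temperature exceeds 35 °C. (j) would limit (i) — a current Class G Notice is held — but (k) sets (j) aside: (k) operates against (j): aggregate throughput is 2,510 units, less than the 2,590 units limit. (l), which would lift (k), is not triggered — there is no General Waiver in force. (b) is therefore removed.
Exception (c) requires that the operator holds a current General Exemption Letter from the Pindale Authority; but the General Exemption Letter is not current, so (c) is unavailable.
All of (d)'s requirements are met (the wastewater is Schedule-A-only; a current General Permit is held). Turning to paragraph (m): (m) is triggered — a current Schedule E Certificate is held. (d) is therefore removed.
Exception (e) does not apply: the Tier A Declaration is not current.
No exception displaces § 80.5.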